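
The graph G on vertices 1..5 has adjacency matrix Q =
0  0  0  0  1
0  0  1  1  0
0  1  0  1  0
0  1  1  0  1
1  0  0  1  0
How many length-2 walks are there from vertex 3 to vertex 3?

2

The number of length-2 walks from vertex 3 to vertex 3 is entry (3,3) of Q^2, where Q is the adjacency matrix.
Q^2 = [[1, 0, 0, 1, 0], [0, 2, 1, 1, 1], [0, 1, 2, 1, 1], [1, 1, 1, 3, 0], [0, 1, 1, 0, 2]]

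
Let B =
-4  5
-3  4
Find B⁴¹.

[[-4, 5], [-3, 4]]

B² = I (check: tr B = 0 and det B = -1), so B⁴¹ = B since 41 is odd.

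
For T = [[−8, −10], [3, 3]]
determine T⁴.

[[406, 650], [−195, −309]]

tr T = −5 and det T = 6, so the characteristic polynomial is λ² − (−5)λ + (6) with roots −2 and −3.
Eigenvectors give P = [[5, −2], [−3, 1]] with P⁻¹ = [[−1, −2], [−3, −5]], and T = P·diag(−2, −3)·P⁻¹.
Then T⁴ = P·diag(16, 81)·P⁻¹ = [[80, −162], [−48, 81]] · [[−1, −2], [−3, −5]] = [[406, 650], [−195, −309]].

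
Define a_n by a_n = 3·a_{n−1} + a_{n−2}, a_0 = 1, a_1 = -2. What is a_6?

-611

With companion matrix A = [[3, 1], [1, 0]], [a_n, a_{n−1}]ᵀ = A·[a_{n−1}, a_{n−2}]ᵀ, so [a_6, a_5]ᵀ = A⁵·[a_1, a_0]ᵀ.
A⁵ = [[360, 109], [109, 33]], giving [a_6, a_5]ᵀ = [[-611], [-185]].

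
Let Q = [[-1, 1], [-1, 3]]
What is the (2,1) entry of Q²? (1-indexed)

-2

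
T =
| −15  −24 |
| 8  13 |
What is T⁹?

[[−78735, −118104], [39368, 59053]]

tr T = −2 and det T = −3, so the characteristic polynomial is λ² − (−2)λ + (−3) with roots 1 and −3.
Eigenvectors give P = [[−3, −2], [2, 1]] with P⁻¹ = [[1, 2], [−2, −3]], and T = P·diag(1, −3)·P⁻¹.
Then T⁹ = P·diag(1, −19683)·P⁻¹ = [[−3, 39366], [2, −19683]] · [[1, 2], [−2, −3]] = [[−78735, −118104], [39368, 59053]].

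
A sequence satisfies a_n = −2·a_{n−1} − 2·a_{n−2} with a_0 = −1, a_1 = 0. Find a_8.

−16

With companion matrix B = [[−2, −2], [1, 0]], [a_n, a_{n−1}]ᵀ = B·[a_{n−1}, a_{n−2}]ᵀ, so [a_8, a_7]ᵀ = B^7·[a_1, a_0]ᵀ.
B^7 = [[0, 16], [−8, −16]], giving [a_8, a_7]ᵀ = [[−16], [16]].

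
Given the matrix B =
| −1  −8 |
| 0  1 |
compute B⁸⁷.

B² = I (check: tr B = 0 and det B = −1), so B⁸⁷ = B since 87 is odd.

[[−1, −8], [0, 1]]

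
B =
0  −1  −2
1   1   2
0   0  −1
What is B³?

[[−1, 0, 0], [0, −1, 0], [0, 0, −1]]

B² = [[−1, −1, 0], [1, 0, −2], [0, 0, 1]]
B³ = [[−1, 0, 0], [0, −1, 0], [0, 0, −1]]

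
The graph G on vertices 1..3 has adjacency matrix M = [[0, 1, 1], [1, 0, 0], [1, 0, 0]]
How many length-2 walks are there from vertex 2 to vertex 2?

The number of length-2 walks from vertex 2 to vertex 2 is entry (2,2) of M², where M is the adjacency matrix.
M² = [[2, 0, 0], [0, 1, 1], [0, 1, 1]]

1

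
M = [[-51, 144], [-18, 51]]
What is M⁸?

tr M = 0 and det M = -9, so the characteristic polynomial is λ² − (0)λ + (-9) with roots -3 and 3.
Eigenvectors give P = [[3, -8], [1, -3]] with P⁻¹ = [[3, -8], [1, -3]], and M = P·diag(-3, 3)·P⁻¹.
Then M⁸ = P·diag(6561, 6561)·P⁻¹ = [[19683, -52488], [6561, -19683]] · [[3, -8], [1, -3]] = [[6561, 0], [0, 6561]].

[[6561, 0], [0, 6561]]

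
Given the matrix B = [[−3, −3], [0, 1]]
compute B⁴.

[[81, 60], [0, 1]]

B² = [[9, 6], [0, 1]]
B³ = [[−27, −21], [0, 1]]
B⁴ = [[81, 60], [0, 1]]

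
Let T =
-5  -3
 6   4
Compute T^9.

tr T = -1 and det T = -2, so the characteristic polynomial is λ² − (-1)λ + (-2) with roots -2 and 1.
Eigenvectors give P = [[-1, -1], [1, 2]] with P⁻¹ = [[-2, -1], [1, 1]], and T = P·diag(-2, 1)·P⁻¹.
Then T^9 = P·diag(-512, 1)·P⁻¹ = [[512, -1], [-512, 2]] · [[-2, -1], [1, 1]] = [[-1025, -513], [1026, 514]].

[[-1025, -513], [1026, 514]]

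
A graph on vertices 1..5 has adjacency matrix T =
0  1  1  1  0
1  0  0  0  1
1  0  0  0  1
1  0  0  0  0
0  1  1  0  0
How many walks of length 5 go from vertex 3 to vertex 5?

The number of length-5 walks from vertex 3 to vertex 5 is entry (3,5) of T^5, where T is the adjacency matrix.
T^2 = [[3, 0, 0, 0, 2], [0, 2, 2, 1, 0], [0, 2, 2, 1, 0], [0, 1, 1, 1, 0], [2, 0, 0, 0, 2]]
T^3 = [[0, 5, 5, 3, 0], [5, 0, 0, 0, 4], [5, 0, 0, 0, 4], [3, 0, 0, 0, 2], [0, 4, 4, 2, 0]]
T^4 = [[13, 0, 0, 0, 10], [0, 9, 9, 5, 0], [0, 9, 9, 5, 0], [0, 5, 5, 3, 0], [10, 0, 0, 0, 8]]
T^5 = [[0, 23, 23, 13, 0], [23, 0, 0, 0, 18], [23, 0, 0, 0, 18], [13, 0, 0, 0, 10], [0, 18, 18, 10, 0]]

18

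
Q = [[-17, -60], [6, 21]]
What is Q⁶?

tr Q = 4 and det Q = 3, so the characteristic polynomial is λ² − (4)λ + (3) with roots 1 and 3.
Eigenvectors give P = [[10, -3], [-3, 1]] with P⁻¹ = [[1, 3], [3, 10]], and Q = P·diag(1, 3)·P⁻¹.
Then Q⁶ = P·diag(1, 729)·P⁻¹ = [[10, -2187], [-3, 729]] · [[1, 3], [3, 10]] = [[-6551, -21840], [2184, 7281]].

[[-6551, -21840], [2184, 7281]]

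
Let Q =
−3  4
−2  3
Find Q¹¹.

[[−3, 4], [−2, 3]]

Q² = I (check: tr Q = 0 and det Q = −1), so Q¹¹ = Q since 11 is odd.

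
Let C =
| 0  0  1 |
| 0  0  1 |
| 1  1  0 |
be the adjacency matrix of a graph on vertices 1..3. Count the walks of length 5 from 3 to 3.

The number of length-5 walks from vertex 3 to vertex 3 is entry (3,3) of C^5, where C is the adjacency matrix.
C^2 = [[1, 1, 0], [1, 1, 0], [0, 0, 2]]
C^3 = [[0, 0, 2], [0, 0, 2], [2, 2, 0]]
C^4 = [[2, 2, 0], [2, 2, 0], [0, 0, 4]]
C^5 = [[0, 0, 4], [0, 0, 4], [4, 4, 0]]

0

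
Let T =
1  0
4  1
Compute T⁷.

T = I + N where N = [[0, 0], [4, 0]] is strictly lower-triangular, so N² = 0.
(I + N)⁷ = I + 7·N = [[1, 0], [28, 1]].

[[1, 0], [28, 1]]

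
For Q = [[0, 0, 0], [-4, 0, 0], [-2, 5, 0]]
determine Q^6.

[[0, 0, 0], [0, 0, 0], [0, 0, 0]]

Q is strictly triangular, hence nilpotent: Q^3 = 0, so Q^6 = 0.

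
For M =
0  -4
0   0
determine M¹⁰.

[[0, 0], [0, 0]]

M is strictly triangular, hence nilpotent: M² = 0, so M¹⁰ = 0.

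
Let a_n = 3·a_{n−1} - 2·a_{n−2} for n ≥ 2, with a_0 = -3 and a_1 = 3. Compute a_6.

With companion matrix M = [[3, -2], [1, 0]], [a_n, a_{n−1}]ᵀ = M·[a_{n−1}, a_{n−2}]ᵀ, so [a_6, a_5]ᵀ = M⁵·[a_1, a_0]ᵀ.
M⁵ = [[63, -62], [31, -30]], giving [a_6, a_5]ᵀ = [[375], [183]].

375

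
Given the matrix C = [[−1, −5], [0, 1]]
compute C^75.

C² = I (check: tr C = 0 and det C = −1), so C^75 = C since 75 is odd.

[[−1, −5], [0, 1]]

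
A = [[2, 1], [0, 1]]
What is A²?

[[4, 3], [0, 1]]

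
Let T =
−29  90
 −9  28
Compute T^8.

tr T = −1 and det T = −2, so the characteristic polynomial is λ² − (−1)λ + (−2) with roots 1 and −2.
Eigenvectors give P = [[−3, 10], [−1, 3]] with P⁻¹ = [[3, −10], [1, −3]], and T = P·diag(1, −2)·P⁻¹.
Then T^8 = P·diag(1, 256)·P⁻¹ = [[−3, 2560], [−1, 768]] · [[3, −10], [1, −3]] = [[2551, −7650], [765, −2294]].

[[2551, −7650], [765, −2294]]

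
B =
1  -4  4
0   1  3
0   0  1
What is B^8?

B = I + N where N = [[0, -4, 4], [0, 0, 3], [0, 0, 0]] is strictly upper-triangular, so N^3 = 0.
(I + N)^8 = I + 8·N + 28·N^2 = [[1, -32, -304], [0, 1, 24], [0, 0, 1]].

[[1, -32, -304], [0, 1, 24], [0, 0, 1]]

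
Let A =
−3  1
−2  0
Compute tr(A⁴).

17

tr A = −3 and det A = 2, so the characteristic polynomial is λ² − (−3)λ + (2) with roots −2 and −1.
Eigenvectors give P = [[1, −1], [1, −2]] with P⁻¹ = [[2, −1], [1, −1]], and A = P·diag(−2, −1)·P⁻¹.
Then A⁴ = P·diag(16, 1)·P⁻¹ = [[16, −1], [16, −2]] · [[2, −1], [1, −1]] = [[31, −15], [30, −14]].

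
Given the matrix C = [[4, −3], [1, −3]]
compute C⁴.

C² = [[13, −3], [1, 6]]
C³ = [[49, −30], [10, −21]]
C⁴ = [[166, −57], [19, 33]]

[[166, −57], [19, 33]]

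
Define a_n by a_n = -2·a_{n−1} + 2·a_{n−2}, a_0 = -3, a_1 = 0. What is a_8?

With companion matrix T = [[-2, 2], [1, 0]], [a_n, a_{n−1}]ᵀ = T·[a_{n−1}, a_{n−2}]ᵀ, so [a_8, a_7]ᵀ = T⁷·[a_1, a_0]ᵀ.
T⁷ = [[-896, 656], [328, -240]], giving [a_8, a_7]ᵀ = [[-1968], [720]].

-1968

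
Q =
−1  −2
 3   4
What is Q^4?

[[−29, −30], [45, 46]]

tr Q = 3 and det Q = 2, so the characteristic polynomial is λ² − (3)λ + (2) with roots 1 and 2.
Eigenvectors give P = [[−1, −2], [1, 3]] with P⁻¹ = [[−3, −2], [1, 1]], and Q = P·diag(1, 2)·P⁻¹.
Then Q^4 = P·diag(1, 16)·P⁻¹ = [[−1, −32], [1, 48]] · [[−3, −2], [1, 1]] = [[−29, −30], [45, 46]].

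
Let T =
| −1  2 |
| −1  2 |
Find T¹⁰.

[[−1, 2], [−1, 2]]

T² = T (a projection; rank 1, trace 1), so T¹⁰ = T.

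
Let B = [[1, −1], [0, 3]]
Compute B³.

[[1, −13], [0, 27]]

B² = [[1, −4], [0, 9]]
B³ = [[1, −13], [0, 27]]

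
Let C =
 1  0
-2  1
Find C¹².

C = I + N where N = [[0, 0], [-2, 0]] is strictly lower-triangular, so N² = 0.
(I + N)¹² = I + 12·N = [[1, 0], [-24, 1]].

[[1, 0], [-24, 1]]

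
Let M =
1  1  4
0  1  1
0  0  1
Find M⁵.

M = I + N where N = [[0, 1, 4], [0, 0, 1], [0, 0, 0]] is strictly upper-triangular, so N³ = 0.
(I + N)⁵ = I + 5·N + 10·N² = [[1, 5, 30], [0, 1, 5], [0, 0, 1]].

[[1, 5, 30], [0, 1, 5], [0, 0, 1]]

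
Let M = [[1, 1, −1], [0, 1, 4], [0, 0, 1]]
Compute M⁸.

[[1, 8, 104], [0, 1, 32], [0, 0, 1]]

M = I + N where N = [[0, 1, −1], [0, 0, 4], [0, 0, 0]] is strictly upper-triangular, so N³ = 0.
(I + N)⁸ = I + 8·N + 28·N² = [[1, 8, 104], [0, 1, 32], [0, 0, 1]].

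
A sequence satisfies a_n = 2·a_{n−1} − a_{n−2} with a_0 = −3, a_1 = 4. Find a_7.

46

With companion matrix Q = [[2, −1], [1, 0]], [a_n, a_{n−1}]ᵀ = Q·[a_{n−1}, a_{n−2}]ᵀ, so [a_7, a_6]ᵀ = Q^6·[a_1, a_0]ᵀ.
Q^6 = [[7, −6], [6, −5]], giving [a_7, a_6]ᵀ = [[46], [39]].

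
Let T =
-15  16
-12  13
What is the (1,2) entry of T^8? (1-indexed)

-26240

tr T = -2 and det T = -3, so the characteristic polynomial is λ² − (-2)λ + (-3) with roots 1 and -3.
Eigenvectors give P = [[-1, 4], [-1, 3]] with P⁻¹ = [[3, -4], [1, -1]], and T = P·diag(1, -3)·P⁻¹.
Then T^8 = P·diag(1, 6561)·P⁻¹ = [[-1, 26244], [-1, 19683]] · [[3, -4], [1, -1]] = [[26241, -26240], [19680, -19679]].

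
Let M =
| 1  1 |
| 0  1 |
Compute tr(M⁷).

M = I + N where N = [[0, 1], [0, 0]] is strictly upper-triangular, so N² = 0.
(I + N)⁷ = I + 7·N = [[1, 7], [0, 1]].

2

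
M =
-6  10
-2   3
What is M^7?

tr M = -3 and det M = 2, so the characteristic polynomial is λ² − (-3)λ + (2) with roots -2 and -1.
Eigenvectors give P = [[-5, 2], [-2, 1]] with P⁻¹ = [[-1, 2], [-2, 5]], and M = P·diag(-2, -1)·P⁻¹.
Then M^7 = P·diag(-128, -1)·P⁻¹ = [[640, -2], [256, -1]] · [[-1, 2], [-2, 5]] = [[-636, 1270], [-254, 507]].

[[-636, 1270], [-254, 507]]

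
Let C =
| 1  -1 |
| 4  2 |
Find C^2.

[[-3, -3], [12, 0]]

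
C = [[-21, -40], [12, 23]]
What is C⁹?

[[-98421, -196840], [59052, 118103]]

tr C = 2 and det C = -3, so the characteristic polynomial is λ² − (2)λ + (-3) with roots -1 and 3.
Eigenvectors give P = [[-2, -5], [1, 3]] with P⁻¹ = [[-3, -5], [1, 2]], and C = P·diag(-1, 3)·P⁻¹.
Then C⁹ = P·diag(-1, 19683)·P⁻¹ = [[2, -98415], [-1, 59049]] · [[-3, -5], [1, 2]] = [[-98421, -196840], [59052, 118103]].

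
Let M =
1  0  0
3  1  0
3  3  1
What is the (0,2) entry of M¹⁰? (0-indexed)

M = I + N where N = [[0, 0, 0], [3, 0, 0], [3, 3, 0]] is strictly lower-triangular, so N³ = 0.
(I + N)¹⁰ = I + 10·N + 45·N² = [[1, 0, 0], [30, 1, 0], [435, 30, 1]].

0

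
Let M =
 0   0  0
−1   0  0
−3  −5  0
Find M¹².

M is strictly triangular, hence nilpotent: M³ = 0, so M¹² = 0.

[[0, 0, 0], [0, 0, 0], [0, 0, 0]]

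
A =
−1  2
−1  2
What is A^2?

A² = A (a projection; rank 1, trace 1), so A^2 = A.

[[−1, 2], [−1, 2]]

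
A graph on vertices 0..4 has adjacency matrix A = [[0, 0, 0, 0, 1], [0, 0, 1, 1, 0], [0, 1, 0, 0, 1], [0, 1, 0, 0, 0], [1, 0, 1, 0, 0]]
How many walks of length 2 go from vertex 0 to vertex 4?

0

The number of length-2 walks from vertex 0 to vertex 4 is entry (0,4) of A^2, where A is the adjacency matrix.
A^2 = [[1, 0, 1, 0, 0], [0, 2, 0, 0, 1], [1, 0, 2, 1, 0], [0, 0, 1, 1, 0], [0, 1, 0, 0, 2]]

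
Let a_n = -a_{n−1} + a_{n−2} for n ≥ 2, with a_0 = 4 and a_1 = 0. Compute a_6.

20

With companion matrix A = [[-1, 1], [1, 0]], [a_n, a_{n−1}]ᵀ = A·[a_{n−1}, a_{n−2}]ᵀ, so [a_6, a_5]ᵀ = A⁵·[a_1, a_0]ᵀ.
A⁵ = [[-8, 5], [5, -3]], giving [a_6, a_5]ᵀ = [[20], [-12]].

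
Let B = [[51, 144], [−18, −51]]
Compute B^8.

[[6561, 0], [0, 6561]]

tr B = 0 and det B = −9, so the characteristic polynomial is λ² − (0)λ + (−9) with roots −3 and 3.
Eigenvectors give P = [[8, −3], [−3, 1]] with P⁻¹ = [[−1, −3], [−3, −8]], and B = P·diag(−3, 3)·P⁻¹.
Then B^8 = P·diag(6561, 6561)·P⁻¹ = [[52488, −19683], [−19683, 6561]] · [[−1, −3], [−3, −8]] = [[6561, 0], [0, 6561]].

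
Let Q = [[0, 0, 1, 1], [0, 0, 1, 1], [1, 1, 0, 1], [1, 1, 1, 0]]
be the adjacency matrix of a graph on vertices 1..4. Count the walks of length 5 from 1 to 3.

29

The number of length-5 walks from vertex 1 to vertex 3 is entry (1,3) of Q^5, where Q is the adjacency matrix.
Q^2 = [[2, 2, 1, 1], [2, 2, 1, 1], [1, 1, 3, 2], [1, 1, 2, 3]]
Q^3 = [[2, 2, 5, 5], [2, 2, 5, 5], [5, 5, 4, 5], [5, 5, 5, 4]]
Q^4 = [[10, 10, 9, 9], [10, 10, 9, 9], [9, 9, 15, 14], [9, 9, 14, 15]]
Q^5 = [[18, 18, 29, 29], [18, 18, 29, 29], [29, 29, 32, 33], [29, 29, 33, 32]]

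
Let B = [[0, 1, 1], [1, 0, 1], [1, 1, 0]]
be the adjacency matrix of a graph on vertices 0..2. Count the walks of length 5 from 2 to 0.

11

The number of length-5 walks from vertex 2 to vertex 0 is entry (2,0) of B^5, where B is the adjacency matrix.
B^2 = [[2, 1, 1], [1, 2, 1], [1, 1, 2]]
B^3 = [[2, 3, 3], [3, 2, 3], [3, 3, 2]]
B^4 = [[6, 5, 5], [5, 6, 5], [5, 5, 6]]
B^5 = [[10, 11, 11], [11, 10, 11], [11, 11, 10]]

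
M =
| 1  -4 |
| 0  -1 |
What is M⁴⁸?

M² = I (check: tr M = 0 and det M = -1), so M⁴⁸ = I since 48 is even.

[[1, 0], [0, 1]]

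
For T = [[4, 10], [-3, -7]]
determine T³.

[[34, 70], [-21, -43]]

tr T = -3 and det T = 2, so the characteristic polynomial is λ² − (-3)λ + (2) with roots -2 and -1.
Eigenvectors give P = [[5, 2], [-3, -1]] with P⁻¹ = [[-1, -2], [3, 5]], and T = P·diag(-2, -1)·P⁻¹.
Then T³ = P·diag(-8, -1)·P⁻¹ = [[-40, -2], [24, 1]] · [[-1, -2], [3, 5]] = [[34, 70], [-21, -43]].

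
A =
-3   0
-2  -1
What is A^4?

[[81, 0], [80, 1]]

tr A = -4 and det A = 3, so the characteristic polynomial is λ² − (-4)λ + (3) with roots -1 and -3.
Eigenvectors give P = [[0, 1], [-1, 1]] with P⁻¹ = [[1, -1], [1, 0]], and A = P·diag(-1, -3)·P⁻¹.
Then A^4 = P·diag(1, 81)·P⁻¹ = [[0, 81], [-1, 81]] · [[1, -1], [1, 0]] = [[81, 0], [80, 1]].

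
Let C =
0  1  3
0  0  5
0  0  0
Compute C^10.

C is strictly triangular, hence nilpotent: C^3 = 0, so C^10 = 0.

[[0, 0, 0], [0, 0, 0], [0, 0, 0]]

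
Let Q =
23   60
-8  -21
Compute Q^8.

tr Q = 2 and det Q = -3, so the characteristic polynomial is λ² − (2)λ + (-3) with roots 3 and -1.
Eigenvectors give P = [[-3, -5], [1, 2]] with P⁻¹ = [[-2, -5], [1, 3]], and Q = P·diag(3, -1)·P⁻¹.
Then Q^8 = P·diag(6561, 1)·P⁻¹ = [[-19683, -5], [6561, 2]] · [[-2, -5], [1, 3]] = [[39361, 98400], [-13120, -32799]].

[[39361, 98400], [-13120, -32799]]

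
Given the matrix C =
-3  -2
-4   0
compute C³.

C² = [[17, 6], [12, 8]]
C³ = [[-75, -34], [-68, -24]]

[[-75, -34], [-68, -24]]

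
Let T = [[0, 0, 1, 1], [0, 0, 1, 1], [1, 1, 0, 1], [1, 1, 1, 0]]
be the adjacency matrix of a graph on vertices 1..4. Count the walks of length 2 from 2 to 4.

1

The number of length-2 walks from vertex 2 to vertex 4 is entry (2,4) of T², where T is the adjacency matrix.
T² = [[2, 2, 1, 1], [2, 2, 1, 1], [1, 1, 3, 2], [1, 1, 2, 3]]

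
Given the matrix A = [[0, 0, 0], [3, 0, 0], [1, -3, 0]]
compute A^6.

[[0, 0, 0], [0, 0, 0], [0, 0, 0]]

A is strictly triangular, hence nilpotent: A^3 = 0, so A^6 = 0.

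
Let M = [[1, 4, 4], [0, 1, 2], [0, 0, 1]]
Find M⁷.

[[1, 28, 196], [0, 1, 14], [0, 0, 1]]

M = I + N where N = [[0, 4, 4], [0, 0, 2], [0, 0, 0]] is strictly upper-triangular, so N³ = 0.
(I + N)⁷ = I + 7·N + 21·N² = [[1, 28, 196], [0, 1, 14], [0, 0, 1]].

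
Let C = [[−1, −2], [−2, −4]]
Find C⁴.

[[125, 250], [250, 500]]

C² = [[5, 10], [10, 20]]
C³ = [[−25, −50], [−50, −100]]
C⁴ = [[125, 250], [250, 500]]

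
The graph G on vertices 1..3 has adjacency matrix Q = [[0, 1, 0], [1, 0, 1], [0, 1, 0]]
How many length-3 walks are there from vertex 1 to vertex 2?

The number of length-3 walks from vertex 1 to vertex 2 is entry (1,2) of Q³, where Q is the adjacency matrix.
Q² = [[1, 0, 1], [0, 2, 0], [1, 0, 1]]
Q³ = [[0, 2, 0], [2, 0, 2], [0, 2, 0]]

2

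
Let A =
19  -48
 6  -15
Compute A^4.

[[721, -1920], [240, -639]]

tr A = 4 and det A = 3, so the characteristic polynomial is λ² − (4)λ + (3) with roots 1 and 3.
Eigenvectors give P = [[-8, 3], [-3, 1]] with P⁻¹ = [[1, -3], [3, -8]], and A = P·diag(1, 3)·P⁻¹.
Then A^4 = P·diag(1, 81)·P⁻¹ = [[-8, 243], [-3, 81]] · [[1, -3], [3, -8]] = [[721, -1920], [240, -639]].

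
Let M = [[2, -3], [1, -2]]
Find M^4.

[[1, 0], [0, 1]]

M² = I (check: tr M = 0 and det M = -1), so M^4 = I since 4 is even.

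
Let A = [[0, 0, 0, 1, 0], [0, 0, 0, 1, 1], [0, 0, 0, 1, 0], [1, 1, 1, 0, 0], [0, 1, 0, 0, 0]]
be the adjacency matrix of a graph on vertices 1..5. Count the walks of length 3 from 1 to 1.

0

The number of length-3 walks from vertex 1 to vertex 1 is entry (1,1) of A³, where A is the adjacency matrix.
A² = [[1, 1, 1, 0, 0], [1, 2, 1, 0, 0], [1, 1, 1, 0, 0], [0, 0, 0, 3, 1], [0, 0, 0, 1, 1]]
A³ = [[0, 0, 0, 3, 1], [0, 0, 0, 4, 2], [0, 0, 0, 3, 1], [3, 4, 3, 0, 0], [1, 2, 1, 0, 0]]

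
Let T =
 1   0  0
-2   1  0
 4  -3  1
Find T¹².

T = I + N where N = [[0, 0, 0], [-2, 0, 0], [4, -3, 0]] is strictly lower-triangular, so N³ = 0.
(I + N)¹² = I + 12·N + 66·N² = [[1, 0, 0], [-24, 1, 0], [444, -36, 1]].

[[1, 0, 0], [-24, 1, 0], [444, -36, 1]]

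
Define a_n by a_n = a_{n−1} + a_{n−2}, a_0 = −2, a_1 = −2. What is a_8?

−68

With companion matrix M = [[1, 1], [1, 0]], [a_n, a_{n−1}]ᵀ = M·[a_{n−1}, a_{n−2}]ᵀ, so [a_8, a_7]ᵀ = M⁷·[a_1, a_0]ᵀ.
M⁷ = [[21, 13], [13, 8]], giving [a_8, a_7]ᵀ = [[−68], [−42]].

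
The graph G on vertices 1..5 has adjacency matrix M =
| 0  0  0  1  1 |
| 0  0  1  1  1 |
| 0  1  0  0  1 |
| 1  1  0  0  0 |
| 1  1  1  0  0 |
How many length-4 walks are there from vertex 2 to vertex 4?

3

The number of length-4 walks from vertex 2 to vertex 4 is entry (2,4) of M⁴, where M is the adjacency matrix.
M² = [[2, 2, 1, 0, 0], [2, 3, 1, 0, 1], [1, 1, 2, 1, 1], [0, 0, 1, 2, 2], [0, 1, 1, 2, 3]]
M³ = [[0, 1, 2, 4, 5], [1, 2, 4, 5, 6], [2, 4, 2, 2, 4], [4, 5, 2, 0, 1], [5, 6, 4, 1, 2]]
M⁴ = [[9, 11, 6, 1, 3], [11, 15, 8, 3, 7], [6, 8, 8, 6, 8], [1, 3, 6, 9, 11], [3, 7, 8, 11, 15]]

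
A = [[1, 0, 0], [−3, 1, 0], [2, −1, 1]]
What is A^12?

[[1, 0, 0], [−36, 1, 0], [222, −12, 1]]

A = I + N where N = [[0, 0, 0], [−3, 0, 0], [2, −1, 0]] is strictly lower-triangular, so N^3 = 0.
(I + N)^12 = I + 12·N + 66·N^2 = [[1, 0, 0], [−36, 1, 0], [222, −12, 1]].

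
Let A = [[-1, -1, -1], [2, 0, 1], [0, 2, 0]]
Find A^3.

[[-1, 1, 0], [2, -2, 2], [-4, 0, -4]]

A^2 = [[-1, -1, 0], [-2, 0, -2], [4, 0, 2]]
A^3 = [[-1, 1, 0], [2, -2, 2], [-4, 0, -4]]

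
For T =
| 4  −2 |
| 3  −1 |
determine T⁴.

[[46, −30], [45, −29]]

tr T = 3 and det T = 2, so the characteristic polynomial is λ² − (3)λ + (2) with roots 2 and 1.
Eigenvectors give P = [[1, −2], [1, −3]] with P⁻¹ = [[3, −2], [1, −1]], and T = P·diag(2, 1)·P⁻¹.
Then T⁴ = P·diag(16, 1)·P⁻¹ = [[16, −2], [16, −3]] · [[3, −2], [1, −1]] = [[46, −30], [45, −29]].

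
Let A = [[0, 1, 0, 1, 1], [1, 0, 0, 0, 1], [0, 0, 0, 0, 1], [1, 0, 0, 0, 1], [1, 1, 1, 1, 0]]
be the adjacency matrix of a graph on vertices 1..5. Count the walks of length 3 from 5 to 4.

The number of length-3 walks from vertex 5 to vertex 4 is entry (5,4) of A^3, where A is the adjacency matrix.
A^2 = [[3, 1, 1, 1, 2], [1, 2, 1, 2, 1], [1, 1, 1, 1, 0], [1, 2, 1, 2, 1], [2, 1, 0, 1, 4]]
A^3 = [[4, 5, 2, 5, 6], [5, 2, 1, 2, 6], [2, 1, 0, 1, 4], [5, 2, 1, 2, 6], [6, 6, 4, 6, 4]]

6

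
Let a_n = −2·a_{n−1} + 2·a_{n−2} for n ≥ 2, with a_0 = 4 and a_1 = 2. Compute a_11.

−16960

With companion matrix A = [[−2, 2], [1, 0]], [a_n, a_{n−1}]ᵀ = A·[a_{n−1}, a_{n−2}]ᵀ, so [a_11, a_10]ᵀ = A^10·[a_1, a_0]ᵀ.
A^10 = [[18272, −13376], [−6688, 4896]], giving [a_11, a_10]ᵀ = [[−16960], [6208]].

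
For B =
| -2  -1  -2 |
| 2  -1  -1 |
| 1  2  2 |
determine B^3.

[[-1, 3, 3], [3, 0, 7], [-6, -5, -9]]

B^2 = [[0, -1, 1], [-7, -3, -5], [4, 1, 0]]
B^3 = [[-1, 3, 3], [3, 0, 7], [-6, -5, -9]]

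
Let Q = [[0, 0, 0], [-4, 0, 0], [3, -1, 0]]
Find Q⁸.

[[0, 0, 0], [0, 0, 0], [0, 0, 0]]

Q is strictly triangular, hence nilpotent: Q³ = 0, so Q⁸ = 0.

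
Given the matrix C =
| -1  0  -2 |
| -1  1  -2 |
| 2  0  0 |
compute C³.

C² = [[-3, 0, 2], [-4, 1, 0], [-2, 0, -4]]
C³ = [[7, 0, 6], [3, 1, 6], [-6, 0, 4]]

[[7, 0, 6], [3, 1, 6], [-6, 0, 4]]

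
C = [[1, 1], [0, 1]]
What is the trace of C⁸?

2

C = I + N where N = [[0, 1], [0, 0]] is strictly upper-triangular, so N² = 0.
(I + N)⁸ = I + 8·N = [[1, 8], [0, 1]].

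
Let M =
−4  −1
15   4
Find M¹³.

M² = I (check: tr M = 0 and det M = −1), so M¹³ = M since 13 is odd.

[[−4, −1], [15, 4]]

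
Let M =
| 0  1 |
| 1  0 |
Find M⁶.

M² = I (check: tr M = 0 and det M = -1), so M⁶ = I since 6 is even.

[[1, 0], [0, 1]]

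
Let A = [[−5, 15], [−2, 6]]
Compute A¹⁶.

[[−5, 15], [−2, 6]]

A² = A (a projection; rank 1, trace 1), so A¹⁶ = A.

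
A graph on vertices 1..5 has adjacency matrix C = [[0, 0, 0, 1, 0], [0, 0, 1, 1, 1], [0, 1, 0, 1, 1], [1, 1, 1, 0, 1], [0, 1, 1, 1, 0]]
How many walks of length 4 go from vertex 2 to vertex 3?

21

The number of length-4 walks from vertex 2 to vertex 3 is entry (2,3) of C⁴, where C is the adjacency matrix.
C² = [[1, 1, 1, 0, 1], [1, 3, 2, 2, 2], [1, 2, 3, 2, 2], [0, 2, 2, 4, 2], [1, 2, 2, 2, 3]]
C³ = [[0, 2, 2, 4, 2], [2, 6, 7, 8, 7], [2, 7, 6, 8, 7], [4, 8, 8, 6, 8], [2, 7, 7, 8, 6]]
C⁴ = [[4, 8, 8, 6, 8], [8, 22, 21, 22, 21], [8, 21, 22, 22, 21], [6, 22, 22, 28, 22], [8, 21, 21, 22, 22]]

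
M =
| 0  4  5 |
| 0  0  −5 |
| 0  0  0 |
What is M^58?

M is strictly triangular, hence nilpotent: M^3 = 0, so M^58 = 0.

[[0, 0, 0], [0, 0, 0], [0, 0, 0]]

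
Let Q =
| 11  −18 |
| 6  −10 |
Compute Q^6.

[[253, −378], [126, −188]]

tr Q = 1 and det Q = −2, so the characteristic polynomial is λ² − (1)λ + (−2) with roots 2 and −1.
Eigenvectors give P = [[2, −3], [1, −2]] with P⁻¹ = [[2, −3], [1, −2]], and Q = P·diag(2, −1)·P⁻¹.
Then Q^6 = P·diag(64, 1)·P⁻¹ = [[128, −3], [64, −2]] · [[2, −3], [1, −2]] = [[253, −378], [126, −188]].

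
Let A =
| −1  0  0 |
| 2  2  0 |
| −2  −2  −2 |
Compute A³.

[[−1, 0, 0], [6, 8, 0], [−10, −8, −8]]

A² = [[1, 0, 0], [2, 4, 0], [2, 0, 4]]
A³ = [[−1, 0, 0], [6, 8, 0], [−10, −8, −8]]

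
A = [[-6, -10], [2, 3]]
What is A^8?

tr A = -3 and det A = 2, so the characteristic polynomial is λ² − (-3)λ + (2) with roots -1 and -2.
Eigenvectors give P = [[-2, 5], [1, -2]] with P⁻¹ = [[2, 5], [1, 2]], and A = P·diag(-1, -2)·P⁻¹.
Then A^8 = P·diag(1, 256)·P⁻¹ = [[-2, 1280], [1, -512]] · [[2, 5], [1, 2]] = [[1276, 2550], [-510, -1019]].

[[1276, 2550], [-510, -1019]]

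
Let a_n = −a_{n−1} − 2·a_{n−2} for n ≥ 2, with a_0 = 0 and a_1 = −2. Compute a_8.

With companion matrix B = [[−1, −2], [1, 0]], [a_n, a_{n−1}]ᵀ = B·[a_{n−1}, a_{n−2}]ᵀ, so [a_8, a_7]ᵀ = B⁷·[a_1, a_0]ᵀ.
B⁷ = [[3, −14], [7, 10]], giving [a_8, a_7]ᵀ = [[−6], [−14]].

−6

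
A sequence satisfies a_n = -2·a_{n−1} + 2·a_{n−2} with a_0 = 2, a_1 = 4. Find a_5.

112

With companion matrix Q = [[-2, 2], [1, 0]], [a_n, a_{n−1}]ᵀ = Q·[a_{n−1}, a_{n−2}]ᵀ, so [a_5, a_4]ᵀ = Q⁴·[a_1, a_0]ᵀ.
Q⁴ = [[44, -32], [-16, 12]], giving [a_5, a_4]ᵀ = [[112], [-40]].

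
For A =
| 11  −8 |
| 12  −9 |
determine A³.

tr A = 2 and det A = −3, so the characteristic polynomial is λ² − (2)λ + (−3) with roots 3 and −1.
Eigenvectors give P = [[1, −2], [1, −3]] with P⁻¹ = [[3, −2], [1, −1]], and A = P·diag(3, −1)·P⁻¹.
Then A³ = P·diag(27, −1)·P⁻¹ = [[27, 2], [27, 3]] · [[3, −2], [1, −1]] = [[83, −56], [84, −57]].

[[83, −56], [84, −57]]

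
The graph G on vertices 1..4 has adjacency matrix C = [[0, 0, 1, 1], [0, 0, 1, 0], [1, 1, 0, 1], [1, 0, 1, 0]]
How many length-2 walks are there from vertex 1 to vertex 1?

2

The number of length-2 walks from vertex 1 to vertex 1 is entry (1,1) of C^2, where C is the adjacency matrix.
C^2 = [[2, 1, 1, 1], [1, 1, 0, 1], [1, 0, 3, 1], [1, 1, 1, 2]]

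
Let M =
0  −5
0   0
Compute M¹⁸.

M is strictly triangular, hence nilpotent: M² = 0, so M¹⁸ = 0.

[[0, 0], [0, 0]]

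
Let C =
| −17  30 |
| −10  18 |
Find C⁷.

[[−7073, 13890], [−4630, 9132]]

tr C = 1 and det C = −6, so the characteristic polynomial is λ² − (1)λ + (−6) with roots 3 and −2.
Eigenvectors give P = [[−3, 2], [−2, 1]] with P⁻¹ = [[1, −2], [2, −3]], and C = P·diag(3, −2)·P⁻¹.
Then C⁷ = P·diag(2187, −128)·P⁻¹ = [[−6561, −256], [−4374, −128]] · [[1, −2], [2, −3]] = [[−7073, 13890], [−4630, 9132]].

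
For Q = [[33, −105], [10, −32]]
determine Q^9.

[[140853, −424095], [40390, −121682]]

tr Q = 1 and det Q = −6, so the characteristic polynomial is λ² − (1)λ + (−6) with roots 3 and −2.
Eigenvectors give P = [[7, 3], [2, 1]] with P⁻¹ = [[1, −3], [−2, 7]], and Q = P·diag(3, −2)·P⁻¹.
Then Q^9 = P·diag(19683, −512)·P⁻¹ = [[137781, −1536], [39366, −512]] · [[1, −3], [−2, 7]] = [[140853, −424095], [40390, −121682]].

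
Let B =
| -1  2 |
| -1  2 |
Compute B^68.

B² = B (a projection; rank 1, trace 1), so B^68 = B.

[[-1, 2], [-1, 2]]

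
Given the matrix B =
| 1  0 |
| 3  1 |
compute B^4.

B = I + N where N = [[0, 0], [3, 0]] is strictly lower-triangular, so N^2 = 0.
(I + N)^4 = I + 4·N = [[1, 0], [12, 1]].

[[1, 0], [12, 1]]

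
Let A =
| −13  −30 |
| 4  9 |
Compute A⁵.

[[−1453, −3630], [484, 1209]]

tr A = −4 and det A = 3, so the characteristic polynomial is λ² − (−4)λ + (3) with roots −3 and −1.
Eigenvectors give P = [[−3, −5], [1, 2]] with P⁻¹ = [[−2, −5], [1, 3]], and A = P·diag(−3, −1)·P⁻¹.
Then A⁵ = P·diag(−243, −1)·P⁻¹ = [[729, 5], [−243, −2]] · [[−2, −5], [1, 3]] = [[−1453, −3630], [484, 1209]].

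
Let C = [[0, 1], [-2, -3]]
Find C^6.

tr C = -3 and det C = 2, so the characteristic polynomial is λ² − (-3)λ + (2) with roots -1 and -2.
Eigenvectors give P = [[-1, -1], [1, 2]] with P⁻¹ = [[-2, -1], [1, 1]], and C = P·diag(-1, -2)·P⁻¹.
Then C^6 = P·diag(1, 64)·P⁻¹ = [[-1, -64], [1, 128]] · [[-2, -1], [1, 1]] = [[-62, -63], [126, 127]].

[[-62, -63], [126, 127]]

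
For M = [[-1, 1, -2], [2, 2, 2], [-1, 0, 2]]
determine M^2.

[[5, 1, 0], [0, 6, 4], [-1, -1, 6]]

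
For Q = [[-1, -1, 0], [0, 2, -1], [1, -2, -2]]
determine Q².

[[1, -1, 1], [-1, 6, 0], [-3, -1, 6]]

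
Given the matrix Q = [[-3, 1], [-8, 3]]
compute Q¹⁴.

[[1, 0], [0, 1]]

Q² = I (check: tr Q = 0 and det Q = -1), so Q¹⁴ = I since 14 is even.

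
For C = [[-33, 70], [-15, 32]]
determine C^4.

tr C = -1 and det C = -6, so the characteristic polynomial is λ² − (-1)λ + (-6) with roots 2 and -3.
Eigenvectors give P = [[2, -7], [1, -3]] with P⁻¹ = [[-3, 7], [-1, 2]], and C = P·diag(2, -3)·P⁻¹.
Then C^4 = P·diag(16, 81)·P⁻¹ = [[32, -567], [16, -243]] · [[-3, 7], [-1, 2]] = [[471, -910], [195, -374]].

[[471, -910], [195, -374]]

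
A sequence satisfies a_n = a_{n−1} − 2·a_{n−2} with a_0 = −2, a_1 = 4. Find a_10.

With companion matrix M = [[1, −2], [1, 0]], [a_n, a_{n−1}]ᵀ = M·[a_{n−1}, a_{n−2}]ᵀ, so [a_10, a_9]ᵀ = M^9·[a_1, a_0]ᵀ.
M^9 = [[−11, 34], [−17, 6]], giving [a_10, a_9]ᵀ = [[−112], [−80]].

−112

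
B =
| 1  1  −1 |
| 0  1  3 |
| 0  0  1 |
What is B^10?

B = I + N where N = [[0, 1, −1], [0, 0, 3], [0, 0, 0]] is strictly upper-triangular, so N^3 = 0.
(I + N)^10 = I + 10·N + 45·N^2 = [[1, 10, 125], [0, 1, 30], [0, 0, 1]].

[[1, 10, 125], [0, 1, 30], [0, 0, 1]]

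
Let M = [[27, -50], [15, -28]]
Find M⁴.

tr M = -1 and det M = -6, so the characteristic polynomial is λ² − (-1)λ + (-6) with roots 2 and -3.
Eigenvectors give P = [[2, -5], [1, -3]] with P⁻¹ = [[3, -5], [1, -2]], and M = P·diag(2, -3)·P⁻¹.
Then M⁴ = P·diag(16, 81)·P⁻¹ = [[32, -405], [16, -243]] · [[3, -5], [1, -2]] = [[-309, 650], [-195, 406]].

[[-309, 650], [-195, 406]]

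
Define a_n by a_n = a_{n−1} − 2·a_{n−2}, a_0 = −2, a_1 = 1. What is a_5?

With companion matrix Q = [[1, −2], [1, 0]], [a_n, a_{n−1}]ᵀ = Q·[a_{n−1}, a_{n−2}]ᵀ, so [a_5, a_4]ᵀ = Q⁴·[a_1, a_0]ᵀ.
Q⁴ = [[−1, 6], [−3, 2]], giving [a_5, a_4]ᵀ = [[−13], [−7]].

−13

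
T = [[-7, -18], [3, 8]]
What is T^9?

tr T = 1 and det T = -2, so the characteristic polynomial is λ² − (1)λ + (-2) with roots 2 and -1.
Eigenvectors give P = [[2, 3], [-1, -1]] with P⁻¹ = [[-1, -3], [1, 2]], and T = P·diag(2, -1)·P⁻¹.
Then T^9 = P·diag(512, -1)·P⁻¹ = [[1024, -3], [-512, 1]] · [[-1, -3], [1, 2]] = [[-1027, -3078], [513, 1538]].

[[-1027, -3078], [513, 1538]]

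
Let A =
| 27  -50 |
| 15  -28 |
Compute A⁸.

[[-31269, 63050], [-18915, 38086]]

tr A = -1 and det A = -6, so the characteristic polynomial is λ² − (-1)λ + (-6) with roots -3 and 2.
Eigenvectors give P = [[-5, 2], [-3, 1]] with P⁻¹ = [[1, -2], [3, -5]], and A = P·diag(-3, 2)·P⁻¹.
Then A⁸ = P·diag(6561, 256)·P⁻¹ = [[-32805, 512], [-19683, 256]] · [[1, -2], [3, -5]] = [[-31269, 63050], [-18915, 38086]].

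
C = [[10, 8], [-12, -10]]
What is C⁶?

tr C = 0 and det C = -4, so the characteristic polynomial is λ² − (0)λ + (-4) with roots 2 and -2.
Eigenvectors give P = [[-1, -2], [1, 3]] with P⁻¹ = [[-3, -2], [1, 1]], and C = P·diag(2, -2)·P⁻¹.
Then C⁶ = P·diag(64, 64)·P⁻¹ = [[-64, -128], [64, 192]] · [[-3, -2], [1, 1]] = [[64, 0], [0, 64]].

[[64, 0], [0, 64]]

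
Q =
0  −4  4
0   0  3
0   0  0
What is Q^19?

Q is strictly triangular, hence nilpotent: Q^3 = 0, so Q^19 = 0.

[[0, 0, 0], [0, 0, 0], [0, 0, 0]]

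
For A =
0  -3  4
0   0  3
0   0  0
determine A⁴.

A is strictly triangular, hence nilpotent: A³ = 0, so A⁴ = 0.

[[0, 0, 0], [0, 0, 0], [0, 0, 0]]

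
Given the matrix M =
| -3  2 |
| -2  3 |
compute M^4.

[[25, 0], [0, 25]]

M^2 = [[5, 0], [0, 5]]
M^3 = [[-15, 10], [-10, 15]]
M^4 = [[25, 0], [0, 25]]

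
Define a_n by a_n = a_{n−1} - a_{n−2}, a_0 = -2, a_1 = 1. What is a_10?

-1

With companion matrix Q = [[1, -1], [1, 0]], [a_n, a_{n−1}]ᵀ = Q·[a_{n−1}, a_{n−2}]ᵀ, so [a_10, a_9]ᵀ = Q⁹·[a_1, a_0]ᵀ.
Q⁹ = [[-1, 0], [0, -1]], giving [a_10, a_9]ᵀ = [[-1], [2]].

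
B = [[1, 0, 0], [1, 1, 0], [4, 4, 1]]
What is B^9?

B = I + N where N = [[0, 0, 0], [1, 0, 0], [4, 4, 0]] is strictly lower-triangular, so N^3 = 0.
(I + N)^9 = I + 9·N + 36·N^2 = [[1, 0, 0], [9, 1, 0], [180, 36, 1]].

[[1, 0, 0], [9, 1, 0], [180, 36, 1]]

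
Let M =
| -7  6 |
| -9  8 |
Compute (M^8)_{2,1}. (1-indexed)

-765

tr M = 1 and det M = -2, so the characteristic polynomial is λ² − (1)λ + (-2) with roots 2 and -1.
Eigenvectors give P = [[-2, 1], [-3, 1]] with P⁻¹ = [[1, -1], [3, -2]], and M = P·diag(2, -1)·P⁻¹.
Then M^8 = P·diag(256, 1)·P⁻¹ = [[-512, 1], [-768, 1]] · [[1, -1], [3, -2]] = [[-509, 510], [-765, 766]].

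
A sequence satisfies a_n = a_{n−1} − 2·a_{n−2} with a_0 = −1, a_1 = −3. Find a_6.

With companion matrix Q = [[1, −2], [1, 0]], [a_n, a_{n−1}]ᵀ = Q·[a_{n−1}, a_{n−2}]ᵀ, so [a_6, a_5]ᵀ = Q⁵·[a_1, a_0]ᵀ.
Q⁵ = [[5, 2], [−1, 6]], giving [a_6, a_5]ᵀ = [[−17], [−3]].

−17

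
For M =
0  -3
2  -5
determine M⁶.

[[-1266, 1995], [-1330, 2059]]

tr M = -5 and det M = 6, so the characteristic polynomial is λ² − (-5)λ + (6) with roots -2 and -3.
Eigenvectors give P = [[3, 1], [2, 1]] with P⁻¹ = [[1, -1], [-2, 3]], and M = P·diag(-2, -3)·P⁻¹.
Then M⁶ = P·diag(64, 729)·P⁻¹ = [[192, 729], [128, 729]] · [[1, -1], [-2, 3]] = [[-1266, 1995], [-1330, 2059]].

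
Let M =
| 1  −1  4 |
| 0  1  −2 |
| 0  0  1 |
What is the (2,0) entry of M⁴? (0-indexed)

M = I + N where N = [[0, −1, 4], [0, 0, −2], [0, 0, 0]] is strictly upper-triangular, so N³ = 0.
(I + N)⁴ = I + 4·N + 6·N² = [[1, −4, 28], [0, 1, −8], [0, 0, 1]].

0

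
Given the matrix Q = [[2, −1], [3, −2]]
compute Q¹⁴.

Q² = I (check: tr Q = 0 and det Q = −1), so Q¹⁴ = I since 14 is even.

[[1, 0], [0, 1]]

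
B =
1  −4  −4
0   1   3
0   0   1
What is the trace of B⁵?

3

B = I + N where N = [[0, −4, −4], [0, 0, 3], [0, 0, 0]] is strictly upper-triangular, so N³ = 0.
(I + N)⁵ = I + 5·N + 10·N² = [[1, −20, −140], [0, 1, 15], [0, 0, 1]].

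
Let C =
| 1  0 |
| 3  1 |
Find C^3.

C = I + N where N = [[0, 0], [3, 0]] is strictly lower-triangular, so N^2 = 0.
(I + N)^3 = I + 3·N = [[1, 0], [9, 1]].

[[1, 0], [9, 1]]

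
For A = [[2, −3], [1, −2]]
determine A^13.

[[2, −3], [1, −2]]

A² = I (check: tr A = 0 and det A = −1), so A^13 = A since 13 is odd.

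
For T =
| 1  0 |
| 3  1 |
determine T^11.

[[1, 0], [33, 1]]

T = I + N where N = [[0, 0], [3, 0]] is strictly lower-triangular, so N^2 = 0.
(I + N)^11 = I + 11·N = [[1, 0], [33, 1]].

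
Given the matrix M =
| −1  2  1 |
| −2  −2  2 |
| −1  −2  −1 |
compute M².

[[−4, −8, 2], [4, −4, −8], [6, 4, −4]]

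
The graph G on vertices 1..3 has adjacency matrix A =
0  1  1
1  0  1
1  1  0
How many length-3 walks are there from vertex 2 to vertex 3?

The number of length-3 walks from vertex 2 to vertex 3 is entry (2,3) of A³, where A is the adjacency matrix.
A² = [[2, 1, 1], [1, 2, 1], [1, 1, 2]]
A³ = [[2, 3, 3], [3, 2, 3], [3, 3, 2]]

3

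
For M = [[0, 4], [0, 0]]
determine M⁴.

M is strictly triangular, hence nilpotent: M² = 0, so M⁴ = 0.

[[0, 0], [0, 0]]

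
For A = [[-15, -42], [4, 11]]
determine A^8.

[[45921, 137760], [-13120, -39359]]

tr A = -4 and det A = 3, so the characteristic polynomial is λ² − (-4)λ + (3) with roots -3 and -1.
Eigenvectors give P = [[-7, -3], [2, 1]] with P⁻¹ = [[-1, -3], [2, 7]], and A = P·diag(-3, -1)·P⁻¹.
Then A^8 = P·diag(6561, 1)·P⁻¹ = [[-45927, -3], [13122, 1]] · [[-1, -3], [2, 7]] = [[45921, 137760], [-13120, -39359]].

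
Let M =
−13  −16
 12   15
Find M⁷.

tr M = 2 and det M = −3, so the characteristic polynomial is λ² − (2)λ + (−3) with roots −1 and 3.
Eigenvectors give P = [[4, −1], [−3, 1]] with P⁻¹ = [[1, 1], [3, 4]], and M = P·diag(−1, 3)·P⁻¹.
Then M⁷ = P·diag(−1, 2187)·P⁻¹ = [[−4, −2187], [3, 2187]] · [[1, 1], [3, 4]] = [[−6565, −8752], [6564, 8751]].

[[−6565, −8752], [6564, 8751]]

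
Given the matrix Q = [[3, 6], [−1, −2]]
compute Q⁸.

Q² = Q (a projection; rank 1, trace 1), so Q⁸ = Q.

[[3, 6], [−1, −2]]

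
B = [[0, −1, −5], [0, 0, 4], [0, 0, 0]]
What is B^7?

B is strictly triangular, hence nilpotent: B^3 = 0, so B^7 = 0.

[[0, 0, 0], [0, 0, 0], [0, 0, 0]]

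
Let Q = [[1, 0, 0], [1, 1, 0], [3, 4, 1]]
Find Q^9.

[[1, 0, 0], [9, 1, 0], [171, 36, 1]]

Q = I + N where N = [[0, 0, 0], [1, 0, 0], [3, 4, 0]] is strictly lower-triangular, so N^3 = 0.
(I + N)^9 = I + 9·N + 36·N^2 = [[1, 0, 0], [9, 1, 0], [171, 36, 1]].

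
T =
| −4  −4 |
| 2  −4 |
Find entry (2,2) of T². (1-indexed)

8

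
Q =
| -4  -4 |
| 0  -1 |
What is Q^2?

[[16, 20], [0, 1]]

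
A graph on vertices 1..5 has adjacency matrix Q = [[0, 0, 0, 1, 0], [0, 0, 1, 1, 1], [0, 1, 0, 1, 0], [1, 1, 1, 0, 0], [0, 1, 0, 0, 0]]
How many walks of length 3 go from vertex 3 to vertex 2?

The number of length-3 walks from vertex 3 to vertex 2 is entry (3,2) of Q^3, where Q is the adjacency matrix.
Q^2 = [[1, 1, 1, 0, 0], [1, 3, 1, 1, 0], [1, 1, 2, 1, 1], [0, 1, 1, 3, 1], [0, 0, 1, 1, 1]]
Q^3 = [[0, 1, 1, 3, 1], [1, 2, 4, 5, 3], [1, 4, 2, 4, 1], [3, 5, 4, 2, 1], [1, 3, 1, 1, 0]]

4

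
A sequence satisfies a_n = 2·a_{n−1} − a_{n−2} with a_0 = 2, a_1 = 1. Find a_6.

−4

With companion matrix M = [[2, −1], [1, 0]], [a_n, a_{n−1}]ᵀ = M·[a_{n−1}, a_{n−2}]ᵀ, so [a_6, a_5]ᵀ = M⁵·[a_1, a_0]ᵀ.
M⁵ = [[6, −5], [5, −4]], giving [a_6, a_5]ᵀ = [[−4], [−3]].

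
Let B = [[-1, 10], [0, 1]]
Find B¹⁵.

B² = I (check: tr B = 0 and det B = -1), so B¹⁵ = B since 15 is odd.

[[-1, 10], [0, 1]]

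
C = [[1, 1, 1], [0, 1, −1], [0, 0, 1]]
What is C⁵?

C = I + N where N = [[0, 1, 1], [0, 0, −1], [0, 0, 0]] is strictly upper-triangular, so N³ = 0.
(I + N)⁵ = I + 5·N + 10·N² = [[1, 5, −5], [0, 1, −5], [0, 0, 1]].

[[1, 5, −5], [0, 1, −5], [0, 0, 1]]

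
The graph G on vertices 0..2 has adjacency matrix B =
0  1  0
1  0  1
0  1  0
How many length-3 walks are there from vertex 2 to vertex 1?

2

The number of length-3 walks from vertex 2 to vertex 1 is entry (2,1) of B^3, where B is the adjacency matrix.
B^2 = [[1, 0, 1], [0, 2, 0], [1, 0, 1]]
B^3 = [[0, 2, 0], [2, 0, 2], [0, 2, 0]]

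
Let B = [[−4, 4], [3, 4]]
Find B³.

[[−112, 112], [84, 112]]

B² = [[28, 0], [0, 28]]
B³ = [[−112, 112], [84, 112]]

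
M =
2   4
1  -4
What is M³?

[[8, 64], [16, -88]]

M² = [[8, -8], [-2, 20]]
M³ = [[8, 64], [16, -88]]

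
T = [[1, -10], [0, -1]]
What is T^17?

T² = I (check: tr T = 0 and det T = -1), so T^17 = T since 17 is odd.

[[1, -10], [0, -1]]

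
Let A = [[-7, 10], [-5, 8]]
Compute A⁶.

tr A = 1 and det A = -6, so the characteristic polynomial is λ² − (1)λ + (-6) with roots -2 and 3.
Eigenvectors give P = [[2, 1], [1, 1]] with P⁻¹ = [[1, -1], [-1, 2]], and A = P·diag(-2, 3)·P⁻¹.
Then A⁶ = P·diag(64, 729)·P⁻¹ = [[128, 729], [64, 729]] · [[1, -1], [-1, 2]] = [[-601, 1330], [-665, 1394]].

[[-601, 1330], [-665, 1394]]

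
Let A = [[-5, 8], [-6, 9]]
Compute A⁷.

[[-6557, 8744], [-6558, 8745]]

tr A = 4 and det A = 3, so the characteristic polynomial is λ² − (4)λ + (3) with roots 3 and 1.
Eigenvectors give P = [[1, 4], [1, 3]] with P⁻¹ = [[-3, 4], [1, -1]], and A = P·diag(3, 1)·P⁻¹.
Then A⁷ = P·diag(2187, 1)·P⁻¹ = [[2187, 4], [2187, 3]] · [[-3, 4], [1, -1]] = [[-6557, 8744], [-6558, 8745]].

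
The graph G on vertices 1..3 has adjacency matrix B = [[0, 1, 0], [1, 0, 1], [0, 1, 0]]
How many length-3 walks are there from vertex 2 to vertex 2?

The number of length-3 walks from vertex 2 to vertex 2 is entry (2,2) of B^3, where B is the adjacency matrix.
B^2 = [[1, 0, 1], [0, 2, 0], [1, 0, 1]]
B^3 = [[0, 2, 0], [2, 0, 2], [0, 2, 0]]

0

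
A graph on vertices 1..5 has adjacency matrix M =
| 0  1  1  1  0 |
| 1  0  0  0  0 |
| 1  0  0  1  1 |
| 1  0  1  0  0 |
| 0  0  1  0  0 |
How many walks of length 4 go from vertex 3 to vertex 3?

12

The number of length-4 walks from vertex 3 to vertex 3 is entry (3,3) of M⁴, where M is the adjacency matrix.
M² = [[3, 0, 1, 1, 1], [0, 1, 1, 1, 0], [1, 1, 3, 1, 0], [1, 1, 1, 2, 1], [1, 0, 0, 1, 1]]
M³ = [[2, 3, 5, 4, 1], [3, 0, 1, 1, 1], [5, 1, 2, 4, 3], [4, 1, 4, 2, 1], [1, 1, 3, 1, 0]]
M⁴ = [[12, 2, 7, 7, 5], [2, 3, 5, 4, 1], [7, 5, 12, 7, 2], [7, 4, 7, 8, 4], [5, 1, 2, 4, 3]]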